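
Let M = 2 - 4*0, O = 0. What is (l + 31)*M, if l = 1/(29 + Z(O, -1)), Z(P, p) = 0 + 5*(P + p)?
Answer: 745/12 ≈ 62.083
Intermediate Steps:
Z(P, p) = 5*P + 5*p (Z(P, p) = 0 + (5*P + 5*p) = 5*P + 5*p)
l = 1/24 (l = 1/(29 + (5*0 + 5*(-1))) = 1/(29 + (0 - 5)) = 1/(29 - 5) = 1/24 ≈ 0.041667)
M = 2 (M = 2 + 0 = 2)
(l + 31)*M = (1/24 + 31)*2 = (745/24)*2 = 745/12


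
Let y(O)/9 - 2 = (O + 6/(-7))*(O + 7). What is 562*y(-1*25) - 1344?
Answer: 16540368/7 ≈ 2.3629e+6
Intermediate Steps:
y(O) = 18 + 9*(7 + O)*(-6/7 + O) (y(O) = 18 + 9*((O + 6/(-7))*(O + 7)) = 18 + 9*((O + 6*(-⅐))*(7 + O)) = 18 + 9*((O - 6/7)*(7 + O)) = 18 + 9*((-6/7 + O)*(7 + O)) = 18 + 9*((7 + O)*(-6/7 + O)) = 18 + 9*(7 + O)*(-6/7 + O))
562*y(-1*25) - 1344 = 562*(-36 + 9*(-1*25)² + 387*(-1*25)/7) - 1344 = 562*(-36 + 9*(-25)² + (387/7)*(-25)) - 1344 = 562*(-36 + 9*625 - 9675/7) - 1344 = 562*(-36 + 5625 - 9675/7) - 1344 = 562*(29448/7) - 1344 = 16549776/7 - 1344 = 16540368/7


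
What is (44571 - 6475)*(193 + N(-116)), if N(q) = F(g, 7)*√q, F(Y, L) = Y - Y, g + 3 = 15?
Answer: 7352528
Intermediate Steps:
g = 12 (g = -3 + 15 = 12)
F(Y, L) = 0
N(q) = 0 (N(q) = 0*√q = 0)
(44571 - 6475)*(193 + N(-116)) = (44571 - 6475)*(193 + 0) = 38096*193 = 7352528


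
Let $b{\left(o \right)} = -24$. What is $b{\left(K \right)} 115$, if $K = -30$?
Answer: $-2760$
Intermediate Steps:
$b{\left(K \right)} 115 = \left(-24\right) 115 = -2760$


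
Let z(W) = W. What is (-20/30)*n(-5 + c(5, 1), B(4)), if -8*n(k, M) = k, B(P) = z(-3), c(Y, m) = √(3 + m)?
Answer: -¼ ≈ -0.25000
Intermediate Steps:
B(P) = -3
n(k, M) = -k/8
(-20/30)*n(-5 + c(5, 1), B(4)) = (-20/30)*(-(-5 + √(3 + 1))/8) = (-20*1/30)*(-(-5 + √4)/8) = -(-1)*(-5 + 2)/12 = -(-1)*(-3)/12 = -⅔*3/8 = -¼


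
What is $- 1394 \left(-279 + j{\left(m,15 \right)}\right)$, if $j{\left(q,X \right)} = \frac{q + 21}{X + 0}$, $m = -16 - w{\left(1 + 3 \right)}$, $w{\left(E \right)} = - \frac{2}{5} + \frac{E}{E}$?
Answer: $\frac{29138782}{75} \approx 3.8852 \cdot 10^{5}$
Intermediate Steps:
$w{\left(E \right)} = \frac{3}{5}$ ($w{\left(E \right)} = \left(-2\right) \frac{1}{5} + 1 = - \frac{2}{5} + 1 = \frac{3}{5}$)
$m = - \frac{83}{5}$ ($m = -16 - \frac{3}{5} = - \frac{83}{5} \approx -16.6$)
$j{\left(q,X \right)} = \frac{21 + q}{X}$
$- 1394 \left(-279 + j{\left(m,15 \right)}\right) = - 1394 \left(-279 + \frac{21 - \frac{83}{5}}{15}\right) = - 1394 \left(-279 + \frac{1}{15} \cdot \frac{22}{5}\right) = - 1394 \left(-279 + \frac{22}{75}\right) = \left(-1394\right) \left(- \frac{20903}{75}\right) = \frac{29138782}{75}$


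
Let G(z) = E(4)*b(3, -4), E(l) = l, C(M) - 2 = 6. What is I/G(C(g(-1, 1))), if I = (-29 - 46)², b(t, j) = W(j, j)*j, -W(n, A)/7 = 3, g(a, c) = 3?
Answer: 1875/112 ≈ 16.741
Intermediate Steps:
W(n, A) = -21 (W(n, A) = -7*3 = -21)
C(M) = 8 (C(M) = 2 + 6 = 8)
b(t, j) = -21*j
G(z) = 336 (G(z) = 4*(-21*(-4)) = 4*84 = 336)
I = 5625 (I = (-75)² = 5625)
I/G(C(g(-1, 1))) = 5625/336 = 5625*(1/336) = 1875/112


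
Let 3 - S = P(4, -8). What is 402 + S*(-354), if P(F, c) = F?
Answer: 756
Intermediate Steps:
S = -1 (S = 3 - 1*4 = 3 - 4 = -1)
402 + S*(-354) = 402 - 1*(-354) = 402 + 354 = 756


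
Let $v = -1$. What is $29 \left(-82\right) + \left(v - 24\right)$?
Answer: $-2403$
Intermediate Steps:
$29 \left(-82\right) + \left(v - 24\right) = 29 \left(-82\right) - 25 = -2378 - 25 = -2403$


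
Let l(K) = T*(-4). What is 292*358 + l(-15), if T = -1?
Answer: 104540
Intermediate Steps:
l(K) = 4 (l(K) = -1*(-4) = 4)
292*358 + l(-15) = 292*358 + 4 = 104536 + 4 = 104540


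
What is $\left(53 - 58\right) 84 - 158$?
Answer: $-578$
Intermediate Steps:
$\left(53 - 58\right) 84 - 158 = \left(-5\right) 84 - 158 = -420 - 158 = -578$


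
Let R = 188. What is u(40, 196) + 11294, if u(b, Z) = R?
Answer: 11482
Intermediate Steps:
u(b, Z) = 188
u(40, 196) + 11294 = 188 + 11294 = 11482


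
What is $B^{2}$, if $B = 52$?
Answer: $2704$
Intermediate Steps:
$B^{2} = 52^{2} = 2704$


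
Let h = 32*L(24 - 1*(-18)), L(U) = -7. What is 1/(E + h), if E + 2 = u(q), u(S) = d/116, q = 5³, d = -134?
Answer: -58/13175 ≈ -0.0044023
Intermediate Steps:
q = 125
u(S) = -67/58 (u(S) = -134/116 = -134*1/116 = -67/58)
E = -183/58 (E = -2 - 67/58 = -183/58 ≈ -3.1552)
h = -224 (h = 32*(-7) = -224)
1/(E + h) = 1/(-183/58 - 224) = 1/(-13175/58) = -58/13175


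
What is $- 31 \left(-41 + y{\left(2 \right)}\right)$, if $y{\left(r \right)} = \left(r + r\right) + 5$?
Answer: $992$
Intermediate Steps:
$y{\left(r \right)} = 5 + 2 r$ ($y{\left(r \right)} = 2 r + 5 = 5 + 2 r$)
$- 31 \left(-41 + y{\left(2 \right)}\right) = - 31 \left(-41 + \left(5 + 2 \cdot 2\right)\right) = - 31 \left(-41 + \left(5 + 4\right)\right) = - 31 \left(-41 + 9\right) = \left(-31\right) \left(-32\right) = 992$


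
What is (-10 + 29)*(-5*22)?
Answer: -2090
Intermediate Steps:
(-10 + 29)*(-5*22) = 19*(-110) = -2090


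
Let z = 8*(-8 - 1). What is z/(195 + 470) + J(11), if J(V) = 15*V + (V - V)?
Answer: 109653/665 ≈ 164.89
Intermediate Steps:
z = -72 (z = 8*(-9) = -72)
J(V) = 15*V (J(V) = 15*V + 0 = 15*V)
z/(195 + 470) + J(11) = -72/(195 + 470) + 15*11 = -72/665 + 165 = 109653/665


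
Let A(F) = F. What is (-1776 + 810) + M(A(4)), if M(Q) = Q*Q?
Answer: -950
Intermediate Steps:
M(Q) = Q²
(-1776 + 810) + M(A(4)) = (-1776 + 810) + 4² = -966 + 16 = -950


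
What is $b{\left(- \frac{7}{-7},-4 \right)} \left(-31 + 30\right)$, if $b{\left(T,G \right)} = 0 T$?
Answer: $0$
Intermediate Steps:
$b{\left(T,G \right)} = 0$
$b{\left(- \frac{7}{-7},-4 \right)} \left(-31 + 30\right) = 0 \left(-31 + 30\right) = 0 \left(-1\right) = 0$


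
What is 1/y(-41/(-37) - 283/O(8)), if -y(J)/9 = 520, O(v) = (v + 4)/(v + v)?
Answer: -1/4680 ≈ -0.00021368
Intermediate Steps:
O(v) = (4 + v)/(2*v) (O(v) = (4 + v)/((2*v)) = (4 + v)*(1/(2*v)) = (4 + v)/(2*v))
y(J) = -4680 (y(J) = -9*520 = -4680)
1/y(-41/(-37) - 283/O(8)) = 1/(-4680) = -1/4680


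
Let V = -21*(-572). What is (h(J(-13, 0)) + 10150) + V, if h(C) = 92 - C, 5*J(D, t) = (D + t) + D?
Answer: 111296/5 ≈ 22259.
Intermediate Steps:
J(D, t) = t/5 + 2*D/5 (J(D, t) = ((D + t) + D)/5 = (t + 2*D)/5 = t/5 + 2*D/5)
V = 12012
(h(J(-13, 0)) + 10150) + V = ((92 - ((1/5)*0 + (2/5)*(-13))) + 10150) + 12012 = ((92 - (0 - 26/5)) + 10150) + 12012 = ((92 - 1*(-26/5)) + 10150) + 12012 = ((92 + 26/5) + 10150) + 12012 = (486/5 + 10150) + 12012 = 51236/5 + 12012 = 111296/5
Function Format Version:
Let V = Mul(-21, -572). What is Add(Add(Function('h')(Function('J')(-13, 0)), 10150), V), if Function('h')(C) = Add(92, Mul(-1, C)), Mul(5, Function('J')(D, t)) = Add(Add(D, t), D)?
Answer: Rational(111296, 5) ≈ 22259.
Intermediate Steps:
Function('J')(D, t) = Add(Mul(Rational(1, 5), t), Mul(Rational(2, 5), D)) (Function('J')(D, t) = Mul(Rational(1, 5), Add(Add(D, t), D)) = Mul(Rational(1, 5), Add(t, Mul(2, D))) = Add(Mul(Rational(1, 5), t), Mul(Rational(2, 5), D)))
V = 12012
Add(Add(Function('h')(Function('J')(-13, 0)), 10150), V) = Add(Add(Add(92, Mul(-1, Add(Mul(Rational(1, 5), 0), Mul(Rational(2, 5), -13)))), 10150), 12012) = Add(Add(Add(92, Mul(-1, Add(0, Rational(-26, 5)))), 10150), 12012) = Add(Add(Add(92, Mul(-1, Rational(-26, 5))), 10150), 12012) = Add(Add(Add(92, Rational(26, 5)), 10150), 12012) = Add(Add(Rational(486, 5), 10150), 12012) = Add(Rational(51236, 5), 12012) = Rational(111296, 5)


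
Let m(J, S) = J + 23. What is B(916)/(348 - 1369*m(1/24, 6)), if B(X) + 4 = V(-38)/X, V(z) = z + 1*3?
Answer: 162/1251485 ≈ 0.00012945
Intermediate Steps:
V(z) = 3 + z (V(z) = z + 3 = 3 + z)
B(X) = -4 - 35/X (B(X) = -4 + (3 - 38)/X = -4 - 35/X)
m(J, S) = 23 + J
B(916)/(348 - 1369*m(1/24, 6)) = (-4 - 35/916)/(348 - 1369*(23 + 1/24)) = (-4 - 35*1/916)/(348 - 1369*(23 + 1/24)) = (-4 - 35/916)/(348 - 1369*553/24) = -3699/(916*(348 - 757057/24)) = -3699/(916*(-748705/24)) = -3699/916*(-24/748705) = 162/1251485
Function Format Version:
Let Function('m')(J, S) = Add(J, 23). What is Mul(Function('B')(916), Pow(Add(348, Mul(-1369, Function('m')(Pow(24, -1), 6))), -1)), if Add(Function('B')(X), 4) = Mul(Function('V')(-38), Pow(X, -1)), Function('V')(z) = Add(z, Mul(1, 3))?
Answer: Rational(162, 1251485) ≈ 0.00012945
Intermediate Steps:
Function('V')(z) = Add(3, z) (Function('V')(z) = Add(z, 3) = Add(3, z))
Function('B')(X) = Add(-4, Mul(-35, Pow(X, -1))) (Function('B')(X) = Add(-4, Mul(Add(3, -38), Pow(X, -1))) = Add(-4, Mul(-35, Pow(X, -1))))
Function('m')(J, S) = Add(23, J)
Mul(Function('B')(916), Pow(Add(348, Mul(-1369, Function('m')(Pow(24, -1), 6))), -1)) = Mul(Add(-4, Mul(-35, Pow(916, -1))), Pow(Add(348, Mul(-1369, Add(23, Pow(24, -1)))), -1)) = Mul(Add(-4, Mul(-35, Rational(1, 916))), Pow(Add(348, Mul(-1369, Add(23, Rational(1, 24)))), -1)) = Mul(Add(-4, Rational(-35, 916)), Pow(Add(348, Mul(-1369, Rational(553, 24))), -1)) = Mul(Rational(-3699, 916), Pow(Add(348, Rational(-757057, 24)), -1)) = Mul(Rational(-3699, 916), Pow(Rational(-748705, 24), -1)) = Mul(Rational(-3699, 916), Rational(-24, 748705)) = Rational(162, 1251485)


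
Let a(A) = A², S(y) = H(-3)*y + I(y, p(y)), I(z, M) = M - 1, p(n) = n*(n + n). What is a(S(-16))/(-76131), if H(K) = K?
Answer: -312481/76131 ≈ -4.1045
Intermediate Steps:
p(n) = 2*n² (p(n) = n*(2*n) = 2*n²)
I(z, M) = -1 + M
S(y) = -1 - 3*y + 2*y² (S(y) = -3*y + (-1 + 2*y²) = -1 - 3*y + 2*y²)
a(S(-16))/(-76131) = (-1 - 3*(-16) + 2*(-16)²)²/(-76131) = (-1 + 48 + 2*256)²*(-1/76131) = (-1 + 48 + 512)²*(-1/76131) = 559²*(-1/76131) = 312481*(-1/76131) = -312481/76131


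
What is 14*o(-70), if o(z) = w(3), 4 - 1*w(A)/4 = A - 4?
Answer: 280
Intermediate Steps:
w(A) = 32 - 4*A (w(A) = 16 - 4*(A - 4) = 16 - 4*(-4 + A) = 16 + (16 - 4*A) = 32 - 4*A)
o(z) = 20 (o(z) = 32 - 4*3 = 32 - 12 = 20)
14*o(-70) = 14*20 = 280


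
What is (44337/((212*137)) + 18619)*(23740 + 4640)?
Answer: 3837079395435/7261 ≈ 5.2845e+8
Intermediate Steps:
(44337/((212*137)) + 18619)*(23740 + 4640) = (44337/29044 + 18619)*28380 = (540814573/29044)*28380 = 3837079395435/7261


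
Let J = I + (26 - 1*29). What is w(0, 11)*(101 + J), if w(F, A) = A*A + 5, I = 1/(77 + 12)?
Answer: 1099098/89 ≈ 12349.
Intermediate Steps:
I = 1/89 ≈ 0.011236
w(F, A) = 5 + A² (w(F, A) = A² + 5 = 5 + A²)
J = -266/89 (J = 1/89 + (26 - 1*29) = 1/89 + (26 - 29) = 1/89 - 3 = -266/89 ≈ -2.9888)
w(0, 11)*(101 + J) = (5 + 11²)*(101 - 266/89) = (5 + 121)*(8723/89) = 126*(8723/89) = 1099098/89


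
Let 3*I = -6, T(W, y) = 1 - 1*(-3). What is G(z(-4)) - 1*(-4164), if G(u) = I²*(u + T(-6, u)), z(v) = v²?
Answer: 4244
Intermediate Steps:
T(W, y) = 4 (T(W, y) = 1 + 3 = 4)
I = -2 (I = (⅓)*(-6) = -2)
G(u) = 16 + 4*u (G(u) = (-2)²*(u + 4) = 4*(4 + u) = 16 + 4*u)
G(z(-4)) - 1*(-4164) = (16 + 4*(-4)²) - 1*(-4164) = (16 + 4*16) + 4164 = (16 + 64) + 4164 = 80 + 4164 = 4244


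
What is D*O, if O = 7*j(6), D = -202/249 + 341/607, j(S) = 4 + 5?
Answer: -791805/50381 ≈ -15.716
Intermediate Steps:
j(S) = 9
D = -37705/151143 (D = -202*1/249 + 341*(1/607) = -202/249 + 341/607 = -37705/151143 ≈ -0.24947)
O = 63 (O = 7*9 = 63)
D*O = -37705/151143*63 = -791805/50381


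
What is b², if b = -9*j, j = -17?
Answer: 23409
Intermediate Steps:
b = 153 (b = -9*(-17) = 153)
b² = 153² = 23409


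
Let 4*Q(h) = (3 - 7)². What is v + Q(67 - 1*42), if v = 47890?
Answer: 47894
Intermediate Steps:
Q(h) = 4 (Q(h) = (3 - 7)²/4 = (¼)*(-4)² = (¼)*16 = 4)
v + Q(67 - 1*42) = 47890 + 4 = 47894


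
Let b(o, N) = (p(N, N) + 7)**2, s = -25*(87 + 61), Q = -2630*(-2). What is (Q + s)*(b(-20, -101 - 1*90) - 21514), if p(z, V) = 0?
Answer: -33485400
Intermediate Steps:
Q = 5260
s = -3700 (s = -25*148 = -3700)
b(o, N) = 49 (b(o, N) = (0 + 7)**2 = 7**2 = 49)
(Q + s)*(b(-20, -101 - 1*90) - 21514) = (5260 - 3700)*(49 - 21514) = 1560*(-21465) = -33485400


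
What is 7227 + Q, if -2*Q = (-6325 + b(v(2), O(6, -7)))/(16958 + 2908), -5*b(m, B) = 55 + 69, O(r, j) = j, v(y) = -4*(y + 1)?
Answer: 478582523/66220 ≈ 7227.2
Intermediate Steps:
v(y) = -4 - 4*y (v(y) = -4*(1 + y) = -4 - 4*y)
b(m, B) = -124/5 (b(m, B) = -(55 + 69)/5 = -⅕*124 = -124/5)
Q = 10583/66220 (Q = -(-6325 - 124/5)/(2*(16958 + 2908)) = -(-31749)/(10*19866) = -½*(-10583/33110) = 10583/66220 ≈ 0.15982)
7227 + Q = 7227 + 10583/66220 = 478582523/66220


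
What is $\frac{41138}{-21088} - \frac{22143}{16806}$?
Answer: $- \frac{96526401}{29533744} \approx -3.2683$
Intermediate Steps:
$\frac{41138}{-21088} - \frac{22143}{16806} = 41138 \left(- \frac{1}{21088}\right) - \frac{7381}{5602} = - \frac{20569}{10544} - \frac{7381}{5602} = - \frac{96526401}{29533744}$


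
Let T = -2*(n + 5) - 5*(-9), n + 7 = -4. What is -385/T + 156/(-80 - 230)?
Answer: -64121/8835 ≈ -7.2576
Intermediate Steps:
n = -11 (n = -7 - 4 = -11)
T = 57 (T = -2*(-11 + 5) - 5*(-9) = -2*(-6) + 45 = 12 + 45 = 57)
-385/T + 156/(-80 - 230) = -385/57 + 156/(-80 - 230) = -385*1/57 + 156/(-310) = -385/57 + 156*(-1/310) = -385/57 - 78/155 = -64121/8835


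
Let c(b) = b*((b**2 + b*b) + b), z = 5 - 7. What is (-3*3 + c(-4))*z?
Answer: 242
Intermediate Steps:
z = -2
c(b) = b*(b + 2*b**2) (c(b) = b*((b**2 + b**2) + b) = b*(2*b**2 + b) = b*(b + 2*b**2))
(-3*3 + c(-4))*z = (-3*3 + (-4)**2*(1 + 2*(-4)))*(-2) = (-9 + 16*(1 - 8))*(-2) = (-9 + 16*(-7))*(-2) = (-9 - 112)*(-2) = -121*(-2) = 242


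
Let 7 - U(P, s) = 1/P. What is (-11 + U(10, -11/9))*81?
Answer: -3321/10 ≈ -332.10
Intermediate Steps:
U(P, s) = 7 - 1/P
(-11 + U(10, -11/9))*81 = (-11 + (7 - 1/10))*81 = (-11 + (7 - 1*⅒))*81 = (-11 + (7 - ⅒))*81 = (-11 + 69/10)*81 = -41/10*81 = -3321/10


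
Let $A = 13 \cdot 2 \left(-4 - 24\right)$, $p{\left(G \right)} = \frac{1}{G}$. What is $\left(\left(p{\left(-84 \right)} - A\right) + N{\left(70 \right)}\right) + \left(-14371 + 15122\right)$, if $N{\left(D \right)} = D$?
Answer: $\frac{130115}{84} \approx 1549.0$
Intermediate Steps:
$A = -728$ ($A = 26 \left(-4 - 24\right) = 26 \left(-28\right) = -728$)
$\left(\left(p{\left(-84 \right)} - A\right) + N{\left(70 \right)}\right) + \left(-14371 + 15122\right) = \left(\left(\frac{1}{-84} - -728\right) + 70\right) + \left(-14371 + 15122\right) = \left(\left(- \frac{1}{84} + 728\right) + 70\right) + 751 = \left(\frac{61151}{84} + 70\right) + 751 = \frac{67031}{84} + 751 = \frac{130115}{84}$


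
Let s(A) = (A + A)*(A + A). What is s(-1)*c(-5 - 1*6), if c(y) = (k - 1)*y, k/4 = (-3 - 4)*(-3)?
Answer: -3652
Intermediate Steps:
s(A) = 4*A² (s(A) = (2*A)*(2*A) = 4*A²)
k = 84 (k = 4*((-3 - 4)*(-3)) = 4*(-7*(-3)) = 4*21 = 84)
c(y) = 83*y (c(y) = (84 - 1)*y = 83*y)
s(-1)*c(-5 - 1*6) = (4*(-1)²)*(83*(-5 - 1*6)) = (4*1)*(83*(-5 - 6)) = 4*(83*(-11)) = 4*(-913) = -3652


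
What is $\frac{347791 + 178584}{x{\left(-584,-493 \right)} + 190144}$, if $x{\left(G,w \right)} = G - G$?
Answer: $\frac{526375}{190144} \approx 2.7683$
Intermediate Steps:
$x{\left(G,w \right)} = 0$
$\frac{347791 + 178584}{x{\left(-584,-493 \right)} + 190144} = \frac{347791 + 178584}{0 + 190144} = \frac{526375}{190144}$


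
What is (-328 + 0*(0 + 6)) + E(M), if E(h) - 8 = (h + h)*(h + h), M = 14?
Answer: 464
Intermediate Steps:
E(h) = 8 + 4*h² (E(h) = 8 + (h + h)*(h + h) = 8 + (2*h)*(2*h) = 8 + 4*h²)
(-328 + 0*(0 + 6)) + E(M) = (-328 + 0*(0 + 6)) + (8 + 4*14²) = (-328 + 0*6) + (8 + 4*196) = (-328 + 0) + (8 + 784) = -328 + 792 = 464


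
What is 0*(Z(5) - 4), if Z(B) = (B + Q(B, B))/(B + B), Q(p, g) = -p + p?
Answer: 0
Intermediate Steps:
Q(p, g) = 0
Z(B) = ½ (Z(B) = (B + 0)/(B + B) = B/((2*B)) = B*(1/(2*B)) = ½)
0*(Z(5) - 4) = 0*(½ - 4) = 0*(-7/2) = 0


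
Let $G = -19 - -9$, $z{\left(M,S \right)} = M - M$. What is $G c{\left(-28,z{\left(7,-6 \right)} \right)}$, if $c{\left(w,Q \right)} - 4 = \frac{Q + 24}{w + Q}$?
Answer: $- \frac{220}{7} \approx -31.429$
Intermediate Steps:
$z{\left(M,S \right)} = 0$
$G = -10$ ($G = -19 + 9 = -10$)
$c{\left(w,Q \right)} = 4 + \frac{24 + Q}{Q + w}$ ($c{\left(w,Q \right)} = 4 + \frac{Q + 24}{w + Q} = 4 + \frac{24 + Q}{Q + w}$)
$G c{\left(-28,z{\left(7,-6 \right)} \right)} = - 10 \frac{24 + 4 \left(-28\right) + 5 \cdot 0}{0 - 28} = - 10 \frac{24 - 112 + 0}{-28} = - 10 \left(\left(- \frac{1}{28}\right) \left(-88\right)\right) = \left(-10\right) \frac{22}{7} = - \frac{220}{7}$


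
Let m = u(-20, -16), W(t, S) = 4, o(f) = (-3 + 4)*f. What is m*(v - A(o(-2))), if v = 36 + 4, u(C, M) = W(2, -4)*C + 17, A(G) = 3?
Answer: -2331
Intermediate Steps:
o(f) = f (o(f) = 1*f = f)
u(C, M) = 17 + 4*C (u(C, M) = 4*C + 17 = 17 + 4*C)
v = 40
m = -63 (m = 17 + 4*(-20) = 17 - 80 = -63)
m*(v - A(o(-2))) = -63*(40 - 1*3) = -63*(40 - 3) = -63*37 = -2331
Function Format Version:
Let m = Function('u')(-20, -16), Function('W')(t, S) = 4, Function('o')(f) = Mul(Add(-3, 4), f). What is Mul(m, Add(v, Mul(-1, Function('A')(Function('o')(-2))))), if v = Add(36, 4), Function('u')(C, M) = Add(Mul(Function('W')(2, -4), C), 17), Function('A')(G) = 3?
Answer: -2331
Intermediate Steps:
Function('o')(f) = f (Function('o')(f) = Mul(1, f) = f)
Function('u')(C, M) = Add(17, Mul(4, C)) (Function('u')(C, M) = Add(Mul(4, C), 17) = Add(17, Mul(4, C)))
v = 40
m = -63 (m = Add(17, Mul(4, -20)) = Add(17, -80) = -63)
Mul(m, Add(v, Mul(-1, Function('A')(Function('o')(-2))))) = Mul(-63, Add(40, Mul(-1, 3))) = Mul(-63, Add(40, -3)) = Mul(-63, 37) = -2331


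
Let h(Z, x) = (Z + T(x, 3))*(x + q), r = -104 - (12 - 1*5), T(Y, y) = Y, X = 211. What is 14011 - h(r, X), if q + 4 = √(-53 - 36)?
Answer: -6689 - 100*I*√89 ≈ -6689.0 - 943.4*I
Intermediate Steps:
q = -4 + I*√89 (q = -4 + √(-53 - 36) = -4 + √(-89) = -4 + I*√89 ≈ -4.0 + 9.434*I)
r = -111 (r = -104 - (12 - 5) = -104 - 1*7 = -104 - 7 = -111)
h(Z, x) = (Z + x)*(-4 + x + I*√89) (h(Z, x) = (Z + x)*(x + (-4 + I*√89)) = (Z + x)*(-4 + x + I*√89))
14011 - h(r, X) = 14011 - (211² - 111*211 - 1*(-111)*(4 - I*√89) - 1*211*(4 - I*√89)) = 14011 - (44521 - 23421 + (444 - 111*I*√89) + (-844 + 211*I*√89)) = 14011 - (20700 + 100*I*√89) = 14011 + (-20700 - 100*I*√89) = -6689 - 100*I*√89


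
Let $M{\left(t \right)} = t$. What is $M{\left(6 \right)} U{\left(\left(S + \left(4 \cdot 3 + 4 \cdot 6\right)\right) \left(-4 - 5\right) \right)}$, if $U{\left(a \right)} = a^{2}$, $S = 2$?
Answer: $701784$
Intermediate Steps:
$M{\left(6 \right)} U{\left(\left(S + \left(4 \cdot 3 + 4 \cdot 6\right)\right) \left(-4 - 5\right) \right)} = 6 \left(\left(2 + \left(4 \cdot 3 + 4 \cdot 6\right)\right) \left(-4 - 5\right)\right)^{2} = 6 \left(\left(2 + \left(12 + 24\right)\right) \left(-9\right)\right)^{2} = 6 \left(\left(2 + 36\right) \left(-9\right)\right)^{2} = 6 \left(38 \left(-9\right)\right)^{2} = 6 \left(-342\right)^{2} = 6 \cdot 116964 = 701784$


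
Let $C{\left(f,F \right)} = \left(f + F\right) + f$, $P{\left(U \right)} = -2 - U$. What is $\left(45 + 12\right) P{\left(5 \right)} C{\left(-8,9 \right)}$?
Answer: $2793$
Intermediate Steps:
$C{\left(f,F \right)} = F + 2 f$ ($C{\left(f,F \right)} = \left(F + f\right) + f = F + 2 f$)
$\left(45 + 12\right) P{\left(5 \right)} C{\left(-8,9 \right)} = \left(45 + 12\right) \left(-2 - 5\right) \left(9 + 2 \left(-8\right)\right) = 57 \left(-2 - 5\right) \left(9 - 16\right) = 57 \left(-7\right) \left(-7\right) = \left(-399\right) \left(-7\right) = 2793$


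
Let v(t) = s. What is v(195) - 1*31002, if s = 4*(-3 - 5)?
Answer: -31034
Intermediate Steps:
s = -32 (s = 4*(-8) = -32)
v(t) = -32
v(195) - 1*31002 = -32 - 1*31002 = -32 - 31002 = -31034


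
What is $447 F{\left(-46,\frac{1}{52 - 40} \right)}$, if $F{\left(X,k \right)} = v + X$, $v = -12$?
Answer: $-25926$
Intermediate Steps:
$F{\left(X,k \right)} = -12 + X$
$447 F{\left(-46,\frac{1}{52 - 40} \right)} = 447 \left(-12 - 46\right) = 447 \left(-58\right) = -25926$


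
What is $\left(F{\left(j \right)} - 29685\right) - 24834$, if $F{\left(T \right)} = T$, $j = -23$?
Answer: $-54542$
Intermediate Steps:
$\left(F{\left(j \right)} - 29685\right) - 24834 = \left(-23 - 29685\right) - 24834 = -29708 - 24834 = -54542$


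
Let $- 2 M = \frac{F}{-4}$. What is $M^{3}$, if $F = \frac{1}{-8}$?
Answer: $- \frac{1}{262144} \approx -3.8147 \cdot 10^{-6}$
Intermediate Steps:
$F = - \frac{1}{8} \approx -0.125$
$M = - \frac{1}{64}$ ($M = - \frac{\left(- \frac{1}{8}\right) \frac{1}{-4}}{2} = - \frac{\left(- \frac{1}{8}\right) \left(- \frac{1}{4}\right)}{2} = \left(- \frac{1}{2}\right) \frac{1}{32} = - \frac{1}{64} \approx -0.015625$)
$M^{3} = \left(- \frac{1}{64}\right)^{3} = - \frac{1}{262144}$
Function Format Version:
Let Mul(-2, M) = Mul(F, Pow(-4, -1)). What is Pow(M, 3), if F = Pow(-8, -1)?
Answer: Rational(-1, 262144) ≈ -3.8147e-6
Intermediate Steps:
F = Rational(-1, 8) ≈ -0.12500
M = Rational(-1, 64) (M = Mul(Rational(-1, 2), Mul(Rational(-1, 8), Pow(-4, -1))) = Mul(Rational(-1, 2), Mul(Rational(-1, 8), Rational(-1, 4))) = Mul(Rational(-1, 2), Rational(1, 32)) = Rational(-1, 64) ≈ -0.015625)
Pow(M, 3) = Pow(Rational(-1, 64), 3) = Rational(-1, 262144)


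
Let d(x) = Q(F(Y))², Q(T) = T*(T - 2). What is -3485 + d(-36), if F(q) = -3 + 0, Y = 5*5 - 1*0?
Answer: -3260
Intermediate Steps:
Y = 25 (Y = 25 + 0 = 25)
F(q) = -3
Q(T) = T*(-2 + T)
d(x) = 225 (d(x) = (-3*(-2 - 3))² = (-3*(-5))² = 15² = 225)
-3485 + d(-36) = -3485 + 225 = -3260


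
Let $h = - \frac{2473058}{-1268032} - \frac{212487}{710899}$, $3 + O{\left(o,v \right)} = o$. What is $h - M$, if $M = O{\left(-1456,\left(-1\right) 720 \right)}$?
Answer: $\frac{658346762692035}{450721340384} \approx 1460.7$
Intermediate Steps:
$O{\left(o,v \right)} = -3 + o$
$M = -1459$ ($M = -3 - 1456 = -1459$)
$h = \frac{744327071779}{450721340384}$ ($h = \left(-2473058\right) \left(- \frac{1}{1268032}\right) - \frac{212487}{710899} = \frac{1236529}{634016} - \frac{212487}{710899} = \frac{744327071779}{450721340384} \approx 1.6514$)
$h - M = \frac{744327071779}{450721340384} - -1459 = \frac{744327071779}{450721340384} + 1459 = \frac{658346762692035}{450721340384}$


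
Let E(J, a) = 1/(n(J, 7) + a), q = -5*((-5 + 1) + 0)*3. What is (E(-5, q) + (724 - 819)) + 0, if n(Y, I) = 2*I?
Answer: -7029/74 ≈ -94.986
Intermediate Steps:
q = 60 (q = -5*(-4 + 0)*3 = -5*(-4)*3 = 20*3 = 60)
E(J, a) = 1/(14 + a) (E(J, a) = 1/(2*7 + a) = 1/(14 + a))
(E(-5, q) + (724 - 819)) + 0 = (1/(14 + 60) + (724 - 819)) + 0 = (1/74 - 95) + 0 = -7029/74 + 0 = -7029/74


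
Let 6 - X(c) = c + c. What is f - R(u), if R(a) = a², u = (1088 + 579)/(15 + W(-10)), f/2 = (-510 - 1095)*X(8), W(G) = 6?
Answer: 11377211/441 ≈ 25799.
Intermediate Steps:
X(c) = 6 - 2*c (X(c) = 6 - (c + c) = 6 - 2*c)
f = 32100 (f = 2*((-510 - 1095)*(6 - 2*8)) = 2*(-1605*(6 - 16)) = 2*(-1605*(-10)) = 2*16050 = 32100)
u = 1667/21 (u = (1088 + 579)/(15 + 6) = 1667/21 ≈ 79.381)
f - R(u) = 32100 - (1667/21)² = 32100 - 1*2778889/441 = 32100 - 2778889/441 = 11377211/441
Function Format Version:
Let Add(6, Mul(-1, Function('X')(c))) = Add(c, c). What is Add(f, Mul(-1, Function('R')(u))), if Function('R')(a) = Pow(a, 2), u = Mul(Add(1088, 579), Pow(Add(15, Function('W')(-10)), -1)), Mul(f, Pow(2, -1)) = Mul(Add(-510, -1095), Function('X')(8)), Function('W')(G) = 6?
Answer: Rational(11377211, 441) ≈ 25799.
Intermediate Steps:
Function('X')(c) = Add(6, Mul(-2, c)) (Function('X')(c) = Add(6, Mul(-1, Add(c, c))) = Add(6, Mul(-1, Mul(2, c))) = Add(6, Mul(-2, c)))
f = 32100 (f = Mul(2, Mul(Add(-510, -1095), Add(6, Mul(-2, 8)))) = Mul(2, Mul(-1605, Add(6, -16))) = Mul(2, Mul(-1605, -10)) = Mul(2, 16050) = 32100)
u = Rational(1667, 21) (u = Mul(Add(1088, 579), Pow(Add(15, 6), -1)) = Mul(1667, Pow(21, -1)) = Mul(1667, Rational(1, 21)) = Rational(1667, 21) ≈ 79.381)
Add(f, Mul(-1, Function('R')(u))) = Add(32100, Mul(-1, Pow(Rational(1667, 21), 2))) = Add(32100, Mul(-1, Rational(2778889, 441))) = Add(32100, Rational(-2778889, 441)) = Rational(11377211, 441)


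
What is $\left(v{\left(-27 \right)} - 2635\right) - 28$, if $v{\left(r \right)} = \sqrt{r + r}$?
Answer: $-2663 + 3 i \sqrt{6} \approx -2663.0 + 7.3485 i$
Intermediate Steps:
$v{\left(r \right)} = \sqrt{2} \sqrt{r}$ ($v{\left(r \right)} = \sqrt{2 r} = \sqrt{2} \sqrt{r}$)
$\left(v{\left(-27 \right)} - 2635\right) - 28 = \left(\sqrt{2} \sqrt{-27} - 2635\right) - 28 = \left(\sqrt{2} \cdot 3 i \sqrt{3} - 2635\right) - 28 = \left(3 i \sqrt{6} - 2635\right) - 28 = \left(-2635 + 3 i \sqrt{6}\right) - 28 = -2663 + 3 i \sqrt{6}$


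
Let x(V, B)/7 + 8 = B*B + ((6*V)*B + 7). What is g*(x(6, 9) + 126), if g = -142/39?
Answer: -419468/39 ≈ -10756.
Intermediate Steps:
x(V, B) = -7 + 7*B² + 42*B*V (x(V, B) = -56 + 7*(B*B + ((6*V)*B + 7)) = -56 + 7*(B² + (6*B*V + 7)) = -56 + 7*(B² + (7 + 6*B*V)) = -56 + 7*(7 + B² + 6*B*V) = -56 + (49 + 7*B² + 42*B*V) = -7 + 7*B² + 42*B*V)
g = -142/39 (g = -142*1/39 = -142/39 ≈ -3.6410)
g*(x(6, 9) + 126) = -142*((-7 + 7*9² + 42*9*6) + 126)/39 = -142*((-7 + 7*81 + 2268) + 126)/39 = -142*((-7 + 567 + 2268) + 126)/39 = -142*(2828 + 126)/39 = -142/39*2954 = -419468/39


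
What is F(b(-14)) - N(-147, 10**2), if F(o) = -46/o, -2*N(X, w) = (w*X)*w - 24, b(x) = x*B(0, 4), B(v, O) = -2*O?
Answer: -41160695/56 ≈ -7.3501e+5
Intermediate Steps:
b(x) = -8*x (b(x) = x*(-2*4) = x*(-8) = -8*x)
N(X, w) = 12 - X*w**2/2 (N(X, w) = -((w*X)*w - 24)/2 = -((X*w)*w - 24)/2 = -(X*w**2 - 24)/2 = -(-24 + X*w**2)/2 = 12 - X*w**2/2)
F(b(-14)) - N(-147, 10**2) = -46/((-8*(-14))) - (12 - 1/2*(-147)*(10**2)**2) = -46/112 - (12 - 1/2*(-147)*100**2) = -46*1/112 - (12 - 1/2*(-147)*10000) = -23/56 - (12 + 735000) = -23/56 - 1*735012 = -23/56 - 735012 = -41160695/56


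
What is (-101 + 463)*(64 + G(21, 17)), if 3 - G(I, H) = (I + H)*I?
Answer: -264622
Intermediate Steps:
G(I, H) = 3 - I*(H + I) (G(I, H) = 3 - (I + H)*I = 3 - (H + I)*I = 3 - I*(H + I))
(-101 + 463)*(64 + G(21, 17)) = (-101 + 463)*(64 + (3 - 1*21² - 1*17*21)) = 362*(64 + (3 - 1*441 - 357)) = 362*(64 + (3 - 441 - 357)) = 362*(64 - 795) = 362*(-731) = -264622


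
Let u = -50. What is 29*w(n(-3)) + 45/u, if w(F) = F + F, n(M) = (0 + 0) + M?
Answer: -1749/10 ≈ -174.90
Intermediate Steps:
n(M) = M (n(M) = 0 + M = M)
w(F) = 2*F
29*w(n(-3)) + 45/u = 29*(2*(-3)) + 45/(-50) = 29*(-6) + 45*(-1/50) = -174 - 9/10 = -1749/10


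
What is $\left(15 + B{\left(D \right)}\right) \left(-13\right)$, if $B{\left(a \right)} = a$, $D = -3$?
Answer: $-156$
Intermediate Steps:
$\left(15 + B{\left(D \right)}\right) \left(-13\right) = \left(15 - 3\right) \left(-13\right) = 12 \left(-13\right) = -156$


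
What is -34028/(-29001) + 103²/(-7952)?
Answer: -5297279/32945136 ≈ -0.16079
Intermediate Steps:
-34028/(-29001) + 103²/(-7952) = -34028*(-1/29001) + 10609*(-1/7952) = 34028/29001 - 10609/7952 = -5297279/32945136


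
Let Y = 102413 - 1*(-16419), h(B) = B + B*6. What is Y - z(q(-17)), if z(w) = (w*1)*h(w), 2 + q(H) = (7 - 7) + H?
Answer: 116305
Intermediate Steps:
h(B) = 7*B (h(B) = B + 6*B = 7*B)
q(H) = -2 + H (q(H) = -2 + ((7 - 7) + H) = -2 + (0 + H) = -2 + H)
z(w) = 7*w**2 (z(w) = (w*1)*(7*w) = w*(7*w) = 7*w**2)
Y = 118832 (Y = 102413 + 16419 = 118832)
Y - z(q(-17)) = 118832 - 7*(-2 - 17)**2 = 118832 - 7*(-19)**2 = 118832 - 7*361 = 118832 - 1*2527 = 118832 - 2527 = 116305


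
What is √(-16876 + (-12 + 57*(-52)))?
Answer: 2*I*√4963 ≈ 140.9*I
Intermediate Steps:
√(-16876 + (-12 + 57*(-52))) = √(-16876 + (-12 - 2964)) = √(-16876 - 2976) = √(-19852) = 2*I*√4963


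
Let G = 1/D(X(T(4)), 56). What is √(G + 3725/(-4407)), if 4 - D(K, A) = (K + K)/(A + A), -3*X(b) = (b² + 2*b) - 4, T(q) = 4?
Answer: I*√350199007041/762411 ≈ 0.77619*I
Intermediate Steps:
X(b) = 4/3 - 2*b/3 - b²/3 (X(b) = -((b² + 2*b) - 4)/3 = -(-4 + b² + 2*b)/3 = 4/3 - 2*b/3 - b²/3)
D(K, A) = 4 - K/A (D(K, A) = 4 - (K + K)/(A + A) = 4 - 2*K/(2*A) = 4 - 2*K*1/(2*A) = 4 - K/A)
G = 42/173 (G = 1/(4 - 1*(4/3 - ⅔*4 - ⅓*4²)/56) = 1/(4 - 1*(4/3 - 8/3 - ⅓*16)*1/56) = 1/(4 - 1*(4/3 - 8/3 - 16/3)*1/56) = 1/(4 - 1*(-20/3)*1/56) = 1/(4 + 5/42) = 1/(173/42) = 42/173 ≈ 0.24277)
√(G + 3725/(-4407)) = √(42/173 + 3725/(-4407)) = √(42/173 + 3725*(-1/4407)) = √(42/173 - 3725/4407) = √(-459331/762411) = I*√350199007041/762411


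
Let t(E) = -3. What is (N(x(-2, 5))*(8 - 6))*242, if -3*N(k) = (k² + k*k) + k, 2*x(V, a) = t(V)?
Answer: -484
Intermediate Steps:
x(V, a) = -3/2 (x(V, a) = (½)*(-3) = -3/2)
N(k) = -2*k²/3 - k/3 (N(k) = -((k² + k*k) + k)/3 = -((k² + k²) + k)/3 = -(2*k² + k)/3 = -(k + 2*k²)/3 = -2*k²/3 - k/3)
(N(x(-2, 5))*(8 - 6))*242 = ((-⅓*(-3/2)*(1 + 2*(-3/2)))*(8 - 6))*242 = (-⅓*(-3/2)*(1 - 3)*2)*242 = (-⅓*(-3/2)*(-2)*2)*242 = -1*2*242 = -2*242 = -484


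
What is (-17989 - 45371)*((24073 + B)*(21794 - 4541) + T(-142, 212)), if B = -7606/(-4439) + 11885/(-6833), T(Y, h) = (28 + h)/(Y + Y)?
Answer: -56671466743702972465920/2153549777 ≈ -2.6315e+13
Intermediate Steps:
T(Y, h) = (28 + h)/(2*Y) (T(Y, h) = (28 + h)/((2*Y)) = (28 + h)*(1/(2*Y)) = (28 + h)/(2*Y))
B = -785717/30331687 (B = -7606*(-1/4439) + 11885*(-1/6833) = 7606/4439 - 11885/6833 = -785717/30331687 ≈ -0.025904)
(-17989 - 45371)*((24073 + B)*(21794 - 4541) + T(-142, 212)) = (-17989 - 45371)*((24073 - 785717/30331687)*(21794 - 4541) + (½)*(28 + 212)/(-142)) = -63360*((730173915434/30331687)*17253 + (½)*(-1/142)*240) = -63360*(12597690562982802/30331687 - 60/71) = -63360*894436028151877722/2153549777 = -56671466743702972465920/2153549777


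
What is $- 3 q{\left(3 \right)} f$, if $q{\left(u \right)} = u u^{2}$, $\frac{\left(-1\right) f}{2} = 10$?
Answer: $1620$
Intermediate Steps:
$f = -20$ ($f = \left(-2\right) 10 = -20$)
$q{\left(u \right)} = u^{3}$
$- 3 q{\left(3 \right)} f = - 3 \cdot 3^{3} \left(-20\right) = \left(-3\right) 27 \left(-20\right) = \left(-81\right) \left(-20\right) = 1620$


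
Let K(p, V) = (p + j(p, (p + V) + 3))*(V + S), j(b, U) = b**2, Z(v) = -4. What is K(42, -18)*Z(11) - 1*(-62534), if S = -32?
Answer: 423734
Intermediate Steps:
K(p, V) = (-32 + V)*(p + p**2) (K(p, V) = (p + p**2)*(V - 32) = (p + p**2)*(-32 + V) = (-32 + V)*(p + p**2))
K(42, -18)*Z(11) - 1*(-62534) = (42*(-32 - 18 - 32*42 - 18*42))*(-4) - 1*(-62534) = (42*(-32 - 18 - 1344 - 756))*(-4) + 62534 = (42*(-2150))*(-4) + 62534 = -90300*(-4) + 62534 = 361200 + 62534 = 423734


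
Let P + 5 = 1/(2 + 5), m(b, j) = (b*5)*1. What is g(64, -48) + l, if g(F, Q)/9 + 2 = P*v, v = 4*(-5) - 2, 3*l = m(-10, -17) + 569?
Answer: 7817/7 ≈ 1116.7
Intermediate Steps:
m(b, j) = 5*b (m(b, j) = (5*b)*1 = 5*b)
P = -34/7 (P = -5 + 1/(2 + 5) = -5 + 1/7 = -5 + ⅐ = -34/7 ≈ -4.8571)
l = 173 (l = (5*(-10) + 569)/3 = (-50 + 569)/3 = (⅓)*519 = 173)
v = -22 (v = -20 - 2 = -22)
g(F, Q) = 6606/7 (g(F, Q) = -18 + 9*(-34/7*(-22)) = -18 + 9*(748/7) = -18 + 6732/7 = 6606/7)
g(64, -48) + l = 6606/7 + 173 = 7817/7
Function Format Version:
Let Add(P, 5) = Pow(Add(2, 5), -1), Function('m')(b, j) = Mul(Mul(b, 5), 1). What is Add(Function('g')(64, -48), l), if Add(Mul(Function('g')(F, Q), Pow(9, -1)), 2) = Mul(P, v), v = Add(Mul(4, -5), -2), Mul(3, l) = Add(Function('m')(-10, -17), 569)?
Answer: Rational(7817, 7) ≈ 1116.7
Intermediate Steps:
Function('m')(b, j) = Mul(5, b) (Function('m')(b, j) = Mul(Mul(5, b), 1) = Mul(5, b))
P = Rational(-34, 7) (P = Add(-5, Pow(Add(2, 5), -1)) = Add(-5, Pow(7, -1)) = Add(-5, Rational(1, 7)) = Rational(-34, 7) ≈ -4.8571)
l = 173 (l = Mul(Rational(1, 3), Add(Mul(5, -10), 569)) = Mul(Rational(1, 3), Add(-50, 569)) = Mul(Rational(1, 3), 519) = 173)
v = -22 (v = Add(-20, -2) = -22)
Function('g')(F, Q) = Rational(6606, 7) (Function('g')(F, Q) = Add(-18, Mul(9, Mul(Rational(-34, 7), -22))) = Add(-18, Mul(9, Rational(748, 7))) = Add(-18, Rational(6732, 7)) = Rational(6606, 7))
Add(Function('g')(64, -48), l) = Add(Rational(6606, 7), 173) = Rational(7817, 7)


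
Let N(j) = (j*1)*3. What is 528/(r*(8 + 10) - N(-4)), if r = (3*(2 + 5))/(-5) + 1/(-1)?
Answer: -110/17 ≈ -6.4706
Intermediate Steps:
N(j) = 3*j (N(j) = j*3 = 3*j)
r = -26/5 (r = (3*7)*(-1/5) + 1*(-1) = 21*(-1/5) - 1 = -21/5 - 1 = -26/5 ≈ -5.2000)
528/(r*(8 + 10) - N(-4)) = 528/(-26*(8 + 10)/5 - 3*(-4)) = 528/(-26/5*18 - 1*(-12)) = 528/(-468/5 + 12) = 528/(-408/5) = 528*(-5/408) = -110/17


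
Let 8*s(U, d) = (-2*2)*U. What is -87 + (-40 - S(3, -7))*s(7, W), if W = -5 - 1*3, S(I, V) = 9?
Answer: 169/2 ≈ 84.500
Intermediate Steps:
W = -8 (W = -5 - 3 = -8)
s(U, d) = -U/2 (s(U, d) = ((-2*2)*U)/8 = (-4*U)/8 = -U/2)
-87 + (-40 - S(3, -7))*s(7, W) = -87 + (-40 - 1*9)*(-½*7) = -87 + (-40 - 9)*(-7/2) = -87 - 49*(-7/2) = -87 + 343/2 = 169/2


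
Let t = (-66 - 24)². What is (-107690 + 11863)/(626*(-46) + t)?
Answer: 95827/20696 ≈ 4.6302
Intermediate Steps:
t = 8100 (t = (-90)² = 8100)
(-107690 + 11863)/(626*(-46) + t) = (-107690 + 11863)/(626*(-46) + 8100) = -95827/(-28796 + 8100) = -95827/(-20696) = -95827*(-1/20696) = 95827/20696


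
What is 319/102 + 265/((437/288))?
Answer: 7924043/44574 ≈ 177.77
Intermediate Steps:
319/102 + 265/((437/288)) = 319*(1/102) + 265/((437*(1/288))) = 319/102 + 265/(437/288) = 319/102 + 265*(288/437) = 319/102 + 76320/437 = 7924043/44574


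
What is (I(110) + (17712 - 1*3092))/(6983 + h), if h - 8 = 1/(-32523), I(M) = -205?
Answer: 468819045/227368292 ≈ 2.0619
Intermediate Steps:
h = 260183/32523 (h = 8 + 1/(-32523) = 8 - 1/32523 = 260183/32523 ≈ 8.0000)
(I(110) + (17712 - 1*3092))/(6983 + h) = (-205 + (17712 - 1*3092))/(6983 + 260183/32523) = (-205 + (17712 - 3092))/(227368292/32523) = (-205 + 14620)*(32523/227368292) = 14415*(32523/227368292) = 468819045/227368292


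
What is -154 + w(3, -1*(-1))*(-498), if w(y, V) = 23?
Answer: -11608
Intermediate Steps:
-154 + w(3, -1*(-1))*(-498) = -154 + 23*(-498) = -154 - 11454 = -11608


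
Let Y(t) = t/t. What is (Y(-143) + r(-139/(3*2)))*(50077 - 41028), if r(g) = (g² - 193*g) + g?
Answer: 1624159765/36 ≈ 4.5116e+7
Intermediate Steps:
Y(t) = 1
r(g) = g² - 192*g
(Y(-143) + r(-139/(3*2)))*(50077 - 41028) = (1 + (-139/(3*2))*(-192 - 139/(3*2)))*(50077 - 41028) = (1 + (-139/6)*(-192 - 139/6))*9049 = (1 + (-139*⅙)*(-192 - 139*⅙))*9049 = (1 - 139*(-192 - 139/6)/6)*9049 = (1 - 139/6*(-1291/6))*9049 = (1 + 179449/36)*9049 = (179485/36)*9049 = 1624159765/36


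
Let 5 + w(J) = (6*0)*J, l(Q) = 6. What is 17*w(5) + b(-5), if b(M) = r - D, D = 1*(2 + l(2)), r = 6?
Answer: -87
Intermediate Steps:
w(J) = -5 (w(J) = -5 + (6*0)*J = -5 + 0*J = -5 + 0 = -5)
D = 8 (D = 1*(2 + 6) = 1*8 = 8)
b(M) = -2 (b(M) = 6 - 1*8 = 6 - 8 = -2)
17*w(5) + b(-5) = 17*(-5) - 2 = -85 - 2 = -87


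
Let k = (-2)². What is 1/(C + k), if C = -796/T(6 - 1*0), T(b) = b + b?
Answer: -3/187 ≈ -0.016043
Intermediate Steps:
k = 4
T(b) = 2*b
C = -199/3 (C = -796*1/(2*(6 - 1*0)) = -796*1/(2*(6 + 0)) = -796/(2*6) = -796/12 = -796*1/12 = -199/3 ≈ -66.333)
1/(C + k) = 1/(-199/3 + 4) = 1/(-187/3) = -3/187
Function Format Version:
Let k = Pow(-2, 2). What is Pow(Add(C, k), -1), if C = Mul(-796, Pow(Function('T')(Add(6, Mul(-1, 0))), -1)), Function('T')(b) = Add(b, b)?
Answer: Rational(-3, 187) ≈ -0.016043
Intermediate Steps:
k = 4
Function('T')(b) = Mul(2, b)
C = Rational(-199, 3) (C = Mul(-796, Pow(Mul(2, Add(6, Mul(-1, 0))), -1)) = Mul(-796, Pow(Mul(2, Add(6, 0)), -1)) = Mul(-796, Pow(Mul(2, 6), -1)) = Mul(-796, Pow(12, -1)) = Mul(-796, Rational(1, 12)) = Rational(-199, 3) ≈ -66.333)
Pow(Add(C, k), -1) = Pow(Add(Rational(-199, 3), 4), -1) = Pow(Rational(-187, 3), -1) = Rational(-3, 187)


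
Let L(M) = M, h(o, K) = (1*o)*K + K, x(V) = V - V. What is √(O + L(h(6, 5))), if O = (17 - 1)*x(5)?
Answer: √35 ≈ 5.9161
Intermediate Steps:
x(V) = 0
h(o, K) = K + K*o (h(o, K) = o*K + K = K*o + K = K + K*o)
O = 0 (O = (17 - 1)*0 = 16*0 = 0)
√(O + L(h(6, 5))) = √(0 + 5*(1 + 6)) = √(0 + 5*7) = √(0 + 35) = √35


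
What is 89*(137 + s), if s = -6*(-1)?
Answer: 12727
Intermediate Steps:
s = 6
89*(137 + s) = 89*(137 + 6) = 89*143 = 12727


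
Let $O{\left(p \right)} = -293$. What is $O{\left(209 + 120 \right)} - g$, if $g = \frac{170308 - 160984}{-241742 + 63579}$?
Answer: $- \frac{52192435}{178163} \approx -292.95$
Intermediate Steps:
$g = - \frac{9324}{178163}$ ($g = \frac{9324}{-178163} = 9324 \left(- \frac{1}{178163}\right) = - \frac{9324}{178163} \approx -0.052334$)
$O{\left(209 + 120 \right)} - g = -293 - - \frac{9324}{178163} = -293 + \frac{9324}{178163} = - \frac{52192435}{178163}$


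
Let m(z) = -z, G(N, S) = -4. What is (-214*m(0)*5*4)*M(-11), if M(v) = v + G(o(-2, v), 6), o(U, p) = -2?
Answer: 0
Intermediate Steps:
M(v) = -4 + v (M(v) = v - 4 = -4 + v)
(-214*m(0)*5*4)*M(-11) = (-214*-1*0*5*4)*(-4 - 11) = -214*0*5*4*(-15) = -0*4*(-15) = -214*0*(-15) = 0*(-15) = 0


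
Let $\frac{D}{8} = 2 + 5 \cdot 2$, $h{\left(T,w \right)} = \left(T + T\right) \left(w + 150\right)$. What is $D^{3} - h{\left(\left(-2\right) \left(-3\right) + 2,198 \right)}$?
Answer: $879168$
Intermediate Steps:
$h{\left(T,w \right)} = 2 T \left(150 + w\right)$
$D = 96$ ($D = 8 \left(2 + 5 \cdot 2\right) = 8 \left(2 + 10\right) = 8 \cdot 12 = 96$)
$D^{3} - h{\left(\left(-2\right) \left(-3\right) + 2,198 \right)} = 96^{3} - 2 \left(\left(-2\right) \left(-3\right) + 2\right) \left(150 + 198\right) = 884736 - 2 \left(6 + 2\right) 348 = 884736 - 2 \cdot 8 \cdot 348 = 884736 - 5568 = 879168$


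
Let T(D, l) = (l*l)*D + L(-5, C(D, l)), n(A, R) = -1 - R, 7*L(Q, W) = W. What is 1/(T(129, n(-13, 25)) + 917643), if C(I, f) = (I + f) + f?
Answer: 1/1004858 ≈ 9.9517e-7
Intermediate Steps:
C(I, f) = I + 2*f
L(Q, W) = W/7
T(D, l) = D/7 + 2*l/7 + D*l² (T(D, l) = (l*l)*D + (D + 2*l)/7 = l²*D + (D/7 + 2*l/7) = D*l² + (D/7 + 2*l/7) = D/7 + 2*l/7 + D*l²)
1/(T(129, n(-13, 25)) + 917643) = 1/(((⅐)*129 + 2*(-1 - 1*25)/7 + 129*(-1 - 1*25)²) + 917643) = 1/((129/7 + 2*(-1 - 25)/7 + 129*(-1 - 25)²) + 917643) = 1/((129/7 + (2/7)*(-26) + 129*(-26)²) + 917643) = 1/((129/7 - 52/7 + 129*676) + 917643) = 1/((129/7 - 52/7 + 87204) + 917643) = 1/(87215 + 917643) = 1/1004858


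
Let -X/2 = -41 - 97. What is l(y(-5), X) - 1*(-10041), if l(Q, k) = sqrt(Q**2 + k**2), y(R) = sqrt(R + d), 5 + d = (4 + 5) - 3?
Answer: 10041 + 2*sqrt(19043) ≈ 10317.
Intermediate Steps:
X = 276 (X = -2*(-41 - 97) = -2*(-138) = 276)
d = 1 (d = -5 + ((4 + 5) - 3) = -5 + (9 - 3) = -5 + 6 = 1)
y(R) = sqrt(1 + R) (y(R) = sqrt(R + 1) = sqrt(1 + R))
l(y(-5), X) - 1*(-10041) = sqrt((sqrt(1 - 5))**2 + 276**2) - 1*(-10041) = sqrt((sqrt(-4))**2 + 76176) + 10041 = sqrt((2*I)**2 + 76176) + 10041 = sqrt(-4 + 76176) + 10041 = sqrt(76172) + 10041 = 2*sqrt(19043) + 10041 = 10041 + 2*sqrt(19043)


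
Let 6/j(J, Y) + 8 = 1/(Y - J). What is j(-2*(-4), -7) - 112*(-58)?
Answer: 785926/121 ≈ 6495.3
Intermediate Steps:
j(J, Y) = 6/(-8 + 1/(Y - J))
j(-2*(-4), -7) - 112*(-58) = 6*(-7 - (-2)*(-4))/(1 - 8*(-7) + 8*(-2*(-4))) - 112*(-58) = 6*(-7 - 1*8)/(1 + 56 + 8*8) + 6496 = 6*(-7 - 8)/(1 + 56 + 64) + 6496 = 6*(-15)/121 + 6496 = 6*(1/121)*(-15) + 6496 = -90/121 + 6496 = 785926/121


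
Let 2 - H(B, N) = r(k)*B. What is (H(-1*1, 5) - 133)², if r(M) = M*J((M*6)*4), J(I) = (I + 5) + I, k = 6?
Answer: 2647129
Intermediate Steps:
J(I) = 5 + 2*I (J(I) = (5 + I) + I = 5 + 2*I)
r(M) = M*(5 + 48*M) (r(M) = M*(5 + 2*((M*6)*4)) = M*(5 + 2*((6*M)*4)) = M*(5 + 2*(24*M)) = M*(5 + 48*M))
H(B, N) = 2 - 1758*B (H(B, N) = 2 - 6*(5 + 48*6)*B = 2 - 6*(5 + 288)*B = 2 - 6*293*B = 2 - 1758*B)
(H(-1*1, 5) - 133)² = ((2 - (-1758)) - 133)² = ((2 - 1758*(-1)) - 133)² = ((2 + 1758) - 133)² = (1760 - 133)² = 1627² = 2647129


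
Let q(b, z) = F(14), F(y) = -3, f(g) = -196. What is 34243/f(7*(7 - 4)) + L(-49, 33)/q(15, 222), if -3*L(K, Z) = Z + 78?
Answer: -95477/588 ≈ -162.38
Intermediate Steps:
L(K, Z) = -26 - Z/3 (L(K, Z) = -(Z + 78)/3 = -(78 + Z)/3 = -26 - Z/3)
q(b, z) = -3
34243/f(7*(7 - 4)) + L(-49, 33)/q(15, 222) = 34243/(-196) + (-26 - 1/3*33)/(-3) = 34243*(-1/196) + (-26 - 11)*(-1/3) = -34243/196 - 37*(-1/3) = -34243/196 + 37/3 = -95477/588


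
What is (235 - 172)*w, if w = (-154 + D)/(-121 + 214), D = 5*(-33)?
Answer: -6699/31 ≈ -216.10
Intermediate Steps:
D = -165
w = -319/93 (w = (-154 - 165)/(-121 + 214) = -319/93 ≈ -3.4301)
(235 - 172)*w = (235 - 172)*(-319/93) = 63*(-319/93) = -6699/31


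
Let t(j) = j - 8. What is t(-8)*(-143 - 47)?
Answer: 3040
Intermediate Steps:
t(j) = -8 + j
t(-8)*(-143 - 47) = (-8 - 8)*(-143 - 47) = -16*(-190) = 3040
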